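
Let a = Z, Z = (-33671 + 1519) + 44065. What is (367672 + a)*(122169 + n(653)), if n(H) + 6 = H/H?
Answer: 46371621940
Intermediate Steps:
n(H) = -5 (n(H) = -6 + H/H = -6 + 1 = -5)
Z = 11913 (Z = -32152 + 44065 = 11913)
a = 11913
(367672 + a)*(122169 + n(653)) = (367672 + 11913)*(122169 - 5) = 379585*122164 = 46371621940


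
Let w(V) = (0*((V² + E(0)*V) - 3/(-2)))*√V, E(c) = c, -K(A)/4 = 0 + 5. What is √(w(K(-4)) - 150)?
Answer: 5*I*√6 ≈ 12.247*I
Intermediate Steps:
K(A) = -20 (K(A) = -4*(0 + 5) = -4*5 = -20)
w(V) = 0 (w(V) = (0*((V² + 0*V) - 3/(-2)))*√V = (0*((V² + 0) - 3*(-½)))*√V = (0*(V² + 3/2))*√V = (0*(3/2 + V²))*√V = 0*√V = 0)
√(w(K(-4)) - 150) = √(0 - 150) = √(-150) = 5*I*√6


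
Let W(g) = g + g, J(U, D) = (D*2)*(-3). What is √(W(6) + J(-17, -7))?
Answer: 3*√6 ≈ 7.3485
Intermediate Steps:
J(U, D) = -6*D (J(U, D) = (2*D)*(-3) = -6*D)
W(g) = 2*g
√(W(6) + J(-17, -7)) = √(2*6 - 6*(-7)) = √(12 + 42) = √54 = 3*√6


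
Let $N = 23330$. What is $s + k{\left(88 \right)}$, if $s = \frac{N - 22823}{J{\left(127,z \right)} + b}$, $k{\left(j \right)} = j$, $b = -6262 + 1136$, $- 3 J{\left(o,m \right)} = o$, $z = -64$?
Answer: $\frac{1362919}{15505} \approx 87.902$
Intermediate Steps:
$J{\left(o,m \right)} = - \frac{o}{3}$
$b = -5126$
$s = - \frac{1521}{15505}$ ($s = \frac{23330 - 22823}{\left(- \frac{1}{3}\right) 127 - 5126} = \frac{507}{- \frac{127}{3} - 5126} = \frac{507}{- \frac{15505}{3}} = 507 \left(- \frac{3}{15505}\right) = - \frac{1521}{15505} \approx -0.098097$)
$s + k{\left(88 \right)} = - \frac{1521}{15505} + 88 = \frac{1362919}{15505}$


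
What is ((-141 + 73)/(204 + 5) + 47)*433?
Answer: 4223915/209 ≈ 20210.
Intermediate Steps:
((-141 + 73)/(204 + 5) + 47)*433 = (-68/209 + 47)*433 = (9755/209)*433 = 4223915/209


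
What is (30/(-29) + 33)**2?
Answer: 859329/841 ≈ 1021.8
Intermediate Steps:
(30/(-29) + 33)**2 = (30*(-1/29) + 33)**2 = (-30/29 + 33)**2 = (927/29)**2 = 859329/841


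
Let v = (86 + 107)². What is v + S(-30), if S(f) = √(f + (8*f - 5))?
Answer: 37249 + 5*I*√11 ≈ 37249.0 + 16.583*I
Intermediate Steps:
S(f) = √(-5 + 9*f) (S(f) = √(f + (-5 + 8*f)) = √(-5 + 9*f))
v = 37249 (v = 193² = 37249)
v + S(-30) = 37249 + √(-5 + 9*(-30)) = 37249 + √(-5 - 270) = 37249 + √(-275) = 37249 + 5*I*√11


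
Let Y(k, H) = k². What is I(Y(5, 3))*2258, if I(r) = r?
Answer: 56450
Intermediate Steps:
I(Y(5, 3))*2258 = 5²*2258 = 25*2258 = 56450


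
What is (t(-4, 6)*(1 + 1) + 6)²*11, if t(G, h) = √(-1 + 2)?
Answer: 704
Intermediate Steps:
t(G, h) = 1 (t(G, h) = √1 = 1)
(t(-4, 6)*(1 + 1) + 6)²*11 = (1*(1 + 1) + 6)²*11 = (1*2 + 6)²*11 = (2 + 6)²*11 = 8²*11 = 64*11 = 704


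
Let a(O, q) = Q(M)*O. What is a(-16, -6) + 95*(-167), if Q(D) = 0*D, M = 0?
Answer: -15865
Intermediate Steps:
Q(D) = 0
a(O, q) = 0 (a(O, q) = 0*O = 0)
a(-16, -6) + 95*(-167) = 0 + 95*(-167) = 0 - 15865 = -15865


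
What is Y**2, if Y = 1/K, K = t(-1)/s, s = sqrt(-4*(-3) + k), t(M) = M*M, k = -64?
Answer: -52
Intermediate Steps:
t(M) = M**2
s = 2*I*sqrt(13) (s = sqrt(-4*(-3) - 64) = sqrt(12 - 64) = sqrt(-52) = 2*I*sqrt(13) ≈ 7.2111*I)
K = -I*sqrt(13)/26 (K = (-1)**2/((2*I*sqrt(13))) = 1*(-I*sqrt(13)/26) = -I*sqrt(13)/26 ≈ -0.13867*I)
Y = 2*I*sqrt(13) (Y = 1/(-I*sqrt(13)/26) = 2*I*sqrt(13) ≈ 7.2111*I)
Y**2 = (2*I*sqrt(13))**2 = -52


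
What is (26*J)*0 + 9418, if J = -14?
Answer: 9418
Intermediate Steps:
(26*J)*0 + 9418 = (26*(-14))*0 + 9418 = -364*0 + 9418 = 0 + 9418 = 9418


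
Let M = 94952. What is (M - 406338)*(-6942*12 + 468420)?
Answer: -119919730776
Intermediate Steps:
(M - 406338)*(-6942*12 + 468420) = (94952 - 406338)*(-6942*12 + 468420) = -311386*(-83304 + 468420) = -311386*385116 = -119919730776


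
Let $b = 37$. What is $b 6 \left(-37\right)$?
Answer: $-8214$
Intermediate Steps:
$b 6 \left(-37\right) = 37 \cdot 6 \left(-37\right) = 222 \left(-37\right) = -8214$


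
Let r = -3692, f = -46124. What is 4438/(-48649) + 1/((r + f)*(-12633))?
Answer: -2792946644615/30616057611672 ≈ -0.091225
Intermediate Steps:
4438/(-48649) + 1/((r + f)*(-12633)) = 4438/(-48649) + 1/(-3692 - 46124*(-12633)) = 4438*(-1/48649) - 1/12633/(-49816) = -4438/48649 - 1/49816*(-1/12633) = -4438/48649 + 1/629325528 = -2792946644615/30616057611672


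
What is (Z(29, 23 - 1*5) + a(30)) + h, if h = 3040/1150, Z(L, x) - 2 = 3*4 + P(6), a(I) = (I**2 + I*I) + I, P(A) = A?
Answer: 213054/115 ≈ 1852.6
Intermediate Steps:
a(I) = I + 2*I**2 (a(I) = (I**2 + I**2) + I = 2*I**2 + I = I + 2*I**2)
Z(L, x) = 20 (Z(L, x) = 2 + (3*4 + 6) = 2 + (12 + 6) = 2 + 18 = 20)
h = 304/115 (h = 3040*(1/1150) = 304/115 ≈ 2.6435)
(Z(29, 23 - 1*5) + a(30)) + h = (20 + 30*(1 + 2*30)) + 304/115 = (20 + 30*(1 + 60)) + 304/115 = (20 + 30*61) + 304/115 = (20 + 1830) + 304/115 = 1850 + 304/115 = 213054/115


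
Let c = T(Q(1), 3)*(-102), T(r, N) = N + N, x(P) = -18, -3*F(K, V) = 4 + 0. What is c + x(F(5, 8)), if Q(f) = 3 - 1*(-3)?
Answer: -630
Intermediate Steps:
Q(f) = 6 (Q(f) = 3 + 3 = 6)
F(K, V) = -4/3 (F(K, V) = -(4 + 0)/3 = -⅓*4 = -4/3)
T(r, N) = 2*N
c = -612 (c = (2*3)*(-102) = 6*(-102) = -612)
c + x(F(5, 8)) = -612 - 18 = -630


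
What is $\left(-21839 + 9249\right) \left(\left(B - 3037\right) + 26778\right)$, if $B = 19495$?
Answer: $-544341240$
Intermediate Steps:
$\left(-21839 + 9249\right) \left(\left(B - 3037\right) + 26778\right) = \left(-21839 + 9249\right) \left(\left(19495 - 3037\right) + 26778\right) = - 12590 \left(16458 + 26778\right) = \left(-12590\right) 43236 = -544341240$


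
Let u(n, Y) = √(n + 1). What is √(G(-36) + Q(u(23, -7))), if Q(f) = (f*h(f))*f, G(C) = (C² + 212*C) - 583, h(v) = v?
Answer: √(-6919 + 48*√6) ≈ 82.471*I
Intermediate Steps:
u(n, Y) = √(1 + n)
G(C) = -583 + C² + 212*C
Q(f) = f³ (Q(f) = (f*f)*f = f²*f = f³)
√(G(-36) + Q(u(23, -7))) = √((-583 + (-36)² + 212*(-36)) + (√(1 + 23))³) = √((-583 + 1296 - 7632) + (√24)³) = √(-6919 + (2*√6)³) = √(-6919 + 48*√6)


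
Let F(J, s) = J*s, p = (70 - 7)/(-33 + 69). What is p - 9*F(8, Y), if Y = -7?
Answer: 2023/4 ≈ 505.75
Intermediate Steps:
p = 7/4 (p = 63/36 = 63*(1/36) = 7/4 ≈ 1.7500)
p - 9*F(8, Y) = 7/4 - 72*(-7) = 7/4 - 9*(-56) = 7/4 + 504 = 2023/4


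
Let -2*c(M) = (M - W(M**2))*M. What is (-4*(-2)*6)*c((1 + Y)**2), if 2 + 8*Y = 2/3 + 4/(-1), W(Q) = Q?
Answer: -64/243 ≈ -0.26337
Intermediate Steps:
Y = -2/3 (Y = -1/4 + (2/3 + 4/(-1))/8 = -1/4 + (2*(1/3) + 4*(-1))/8 = -1/4 + (2/3 - 4)/8 = -1/4 + (1/8)*(-10/3) = -1/4 - 5/12 = -2/3 ≈ -0.66667)
c(M) = -M*(M - M**2)/2 (c(M) = -(M - M**2)*M/2 = -M*(M - M**2)/2)
(-4*(-2)*6)*c((1 + Y)**2) = (-4*(-2)*6)*(((1 - 2/3)**2)**2*(-1 + (1 - 2/3)**2)/2) = (8*6)*(((1/3)**2)**2*(-1 + (1/3)**2)/2) = 48*((1/9)**2*(-1 + 1/9)/2) = 48*((1/2)*(1/81)*(-8/9)) = 48*(-4/729) = -64/243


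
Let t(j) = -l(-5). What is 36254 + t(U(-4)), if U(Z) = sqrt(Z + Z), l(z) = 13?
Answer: 36241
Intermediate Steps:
U(Z) = sqrt(2)*sqrt(Z) (U(Z) = sqrt(2*Z) = sqrt(2)*sqrt(Z))
t(j) = -13 (t(j) = -1*13 = -13)
36254 + t(U(-4)) = 36254 - 13 = 36241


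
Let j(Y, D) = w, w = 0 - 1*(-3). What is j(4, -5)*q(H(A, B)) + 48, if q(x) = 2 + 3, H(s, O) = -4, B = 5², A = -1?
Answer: 63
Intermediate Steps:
B = 25
q(x) = 5
w = 3 (w = 0 + 3 = 3)
j(Y, D) = 3
j(4, -5)*q(H(A, B)) + 48 = 3*5 + 48 = 15 + 48 = 63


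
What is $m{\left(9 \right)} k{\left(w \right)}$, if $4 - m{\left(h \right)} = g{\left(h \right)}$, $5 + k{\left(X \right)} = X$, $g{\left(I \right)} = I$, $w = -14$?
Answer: $95$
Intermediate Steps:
$k{\left(X \right)} = -5 + X$
$m{\left(h \right)} = 4 - h$
$m{\left(9 \right)} k{\left(w \right)} = \left(4 - 9\right) \left(-5 - 14\right) = \left(4 - 9\right) \left(-19\right) = \left(-5\right) \left(-19\right) = 95$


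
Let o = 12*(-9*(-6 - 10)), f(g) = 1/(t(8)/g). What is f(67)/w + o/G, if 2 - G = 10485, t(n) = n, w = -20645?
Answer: -286098841/1731372280 ≈ -0.16524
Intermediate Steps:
G = -10483 (G = 2 - 1*10485 = 2 - 10485 = -10483)
f(g) = g/8 (f(g) = 1/(8/g) = g/8)
o = 1728 (o = 12*(-9*(-16)) = 12*144 = 1728)
f(67)/w + o/G = ((⅛)*67)/(-20645) + 1728/(-10483) = (67/8)*(-1/20645) + 1728*(-1/10483) = -67/165160 - 1728/10483 = -286098841/1731372280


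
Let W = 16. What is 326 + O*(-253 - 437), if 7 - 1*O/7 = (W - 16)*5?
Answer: -33484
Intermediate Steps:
O = 49 (O = 49 - 7*(16 - 16)*5 = 49 - 0*5 = 49 - 7*0 = 49 + 0 = 49)
326 + O*(-253 - 437) = 326 + 49*(-253 - 437) = 326 + 49*(-690) = 326 - 33810 = -33484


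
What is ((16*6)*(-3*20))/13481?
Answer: -5760/13481 ≈ -0.42727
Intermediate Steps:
((16*6)*(-3*20))/13481 = (96*(-60))*(1/13481) = -5760*1/13481 = -5760/13481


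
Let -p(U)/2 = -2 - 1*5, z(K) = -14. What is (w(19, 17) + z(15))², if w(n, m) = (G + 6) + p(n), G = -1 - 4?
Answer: 1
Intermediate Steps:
p(U) = 14 (p(U) = -2*(-2 - 1*5) = -2*(-2 - 5) = -2*(-7) = 14)
G = -5
w(n, m) = 15 (w(n, m) = (-5 + 6) + 14 = 1 + 14 = 15)
(w(19, 17) + z(15))² = (15 - 14)² = 1² = 1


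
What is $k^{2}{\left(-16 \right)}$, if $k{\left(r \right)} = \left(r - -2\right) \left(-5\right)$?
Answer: $4900$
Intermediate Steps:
$k{\left(r \right)} = -10 - 5 r$ ($k{\left(r \right)} = \left(r + 2\right) \left(-5\right) = \left(2 + r\right) \left(-5\right) = -10 - 5 r$)
$k^{2}{\left(-16 \right)} = \left(-10 - -80\right)^{2} = \left(-10 + 80\right)^{2} = 70^{2} = 4900$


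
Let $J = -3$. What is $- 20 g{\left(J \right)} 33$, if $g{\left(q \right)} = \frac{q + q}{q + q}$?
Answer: $-660$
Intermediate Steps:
$g{\left(q \right)} = 1$ ($g{\left(q \right)} = \frac{2 q}{2 q} = 2 q \frac{1}{2 q} = 1$)
$- 20 g{\left(J \right)} 33 = \left(-20\right) 1 \cdot 33 = \left(-20\right) 33 = -660$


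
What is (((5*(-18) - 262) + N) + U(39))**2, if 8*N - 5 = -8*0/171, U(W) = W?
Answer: 6245001/64 ≈ 97578.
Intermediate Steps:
N = 5/8 (N = 5/8 + (-8*0/171)/8 = 5/8 + (0*(1/171))/8 = 5/8 + (1/8)*0 = 5/8 + 0 = 5/8 ≈ 0.62500)
(((5*(-18) - 262) + N) + U(39))**2 = (((5*(-18) - 262) + 5/8) + 39)**2 = (((-90 - 262) + 5/8) + 39)**2 = ((-352 + 5/8) + 39)**2 = (-2811/8 + 39)**2 = (-2499/8)**2 = 6245001/64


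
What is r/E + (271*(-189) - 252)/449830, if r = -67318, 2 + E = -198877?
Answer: 20045154931/89461740570 ≈ 0.22406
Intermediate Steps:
E = -198879 (E = -2 - 198877 = -198879)
r/E + (271*(-189) - 252)/449830 = -67318/(-198879) + (271*(-189) - 252)/449830 = -67318*(-1/198879) + (-51219 - 252)*(1/449830) = 67318/198879 - 51471*1/449830 = 67318/198879 - 51471/449830 = 20045154931/89461740570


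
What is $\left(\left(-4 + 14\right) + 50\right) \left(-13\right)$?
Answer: $-780$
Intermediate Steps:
$\left(\left(-4 + 14\right) + 50\right) \left(-13\right) = \left(10 + 50\right) \left(-13\right) = 60 \left(-13\right) = -780$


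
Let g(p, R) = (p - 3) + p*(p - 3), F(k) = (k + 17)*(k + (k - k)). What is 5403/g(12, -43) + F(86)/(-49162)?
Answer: 44097650/958659 ≈ 45.999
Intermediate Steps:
F(k) = k*(17 + k) (F(k) = (17 + k)*(k + 0) = (17 + k)*k = k*(17 + k))
g(p, R) = -3 + p + p*(-3 + p) (g(p, R) = (-3 + p) + p*(-3 + p) = -3 + p + p*(-3 + p))
5403/g(12, -43) + F(86)/(-49162) = 5403/(-3 + 12² - 2*12) + (86*(17 + 86))/(-49162) = 5403/(-3 + 144 - 24) + (86*103)*(-1/49162) = 5403/117 + 8858*(-1/49162) = 5403*(1/117) - 4429/24581 = 1801/39 - 4429/24581 = 44097650/958659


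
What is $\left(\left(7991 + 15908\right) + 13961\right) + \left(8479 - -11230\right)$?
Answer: $57569$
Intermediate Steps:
$\left(\left(7991 + 15908\right) + 13961\right) + \left(8479 - -11230\right) = \left(23899 + 13961\right) + \left(8479 + 11230\right) = 37860 + 19709 = 57569$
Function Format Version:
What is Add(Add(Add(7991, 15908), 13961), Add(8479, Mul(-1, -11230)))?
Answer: 57569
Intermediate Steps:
Add(Add(Add(7991, 15908), 13961), Add(8479, Mul(-1, -11230))) = Add(Add(23899, 13961), Add(8479, 11230)) = Add(37860, 19709) = 57569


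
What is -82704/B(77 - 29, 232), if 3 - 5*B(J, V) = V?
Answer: 413520/229 ≈ 1805.8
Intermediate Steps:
B(J, V) = ⅗ - V/5
-82704/B(77 - 29, 232) = -82704/(⅗ - ⅕*232) = -82704/(⅗ - 232/5) = -82704/(-229/5) = -82704*(-5/229) = 413520/229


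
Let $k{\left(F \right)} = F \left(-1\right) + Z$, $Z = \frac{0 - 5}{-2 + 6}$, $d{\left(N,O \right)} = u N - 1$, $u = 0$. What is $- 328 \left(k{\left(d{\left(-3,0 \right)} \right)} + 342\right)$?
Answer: $-112094$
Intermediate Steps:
$d{\left(N,O \right)} = -1$ ($d{\left(N,O \right)} = 0 N - 1 = 0 - 1 = -1$)
$Z = - \frac{5}{4} \approx -1.25$
$k{\left(F \right)} = - \frac{5}{4} - F$ ($k{\left(F \right)} = F \left(-1\right) - \frac{5}{4} = - F - \frac{5}{4} = - \frac{5}{4} - F$)
$- 328 \left(k{\left(d{\left(-3,0 \right)} \right)} + 342\right) = - 328 \left(\left(- \frac{5}{4} - -1\right) + 342\right) = - 328 \left(\left(- \frac{5}{4} + 1\right) + 342\right) = - 328 \left(- \frac{1}{4} + 342\right) = \left(-328\right) \frac{1367}{4} = -112094$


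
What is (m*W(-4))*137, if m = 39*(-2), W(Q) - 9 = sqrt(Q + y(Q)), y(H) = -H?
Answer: -96174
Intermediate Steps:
W(Q) = 9 (W(Q) = 9 + sqrt(Q - Q) = 9 + sqrt(0) = 9 + 0 = 9)
m = -78
(m*W(-4))*137 = -78*9*137 = -702*137 = -96174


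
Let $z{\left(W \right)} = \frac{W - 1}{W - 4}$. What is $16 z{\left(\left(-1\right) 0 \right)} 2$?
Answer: $8$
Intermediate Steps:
$z{\left(W \right)} = \frac{-1 + W}{-4 + W}$
$16 z{\left(\left(-1\right) 0 \right)} 2 = 16 \frac{-1 - 0}{-4 - 0} \cdot 2 = 16 \frac{-1 + 0}{-4 + 0} \cdot 2 = 16 \frac{1}{-4} \left(-1\right) 2 = 16 \left(\left(- \frac{1}{4}\right) \left(-1\right)\right) 2 = 16 \cdot \frac{1}{4} \cdot 2 = 4 \cdot 2 = 8$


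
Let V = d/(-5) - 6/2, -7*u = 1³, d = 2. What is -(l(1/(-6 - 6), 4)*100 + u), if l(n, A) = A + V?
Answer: -419/7 ≈ -59.857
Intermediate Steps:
u = -⅐ (u = -⅐*1³ = -⅐*1 = -⅐ ≈ -0.14286)
V = -17/5 (V = 2/(-5) - 6/2 = 2*(-⅕) - 6*½ = -⅖ - 3 = -17/5 ≈ -3.4000)
l(n, A) = -17/5 + A (l(n, A) = A - 17/5 = -17/5 + A)
-(l(1/(-6 - 6), 4)*100 + u) = -((-17/5 + 4)*100 - ⅐) = -((⅗)*100 - ⅐) = -(60 - ⅐) = -1*419/7 = -419/7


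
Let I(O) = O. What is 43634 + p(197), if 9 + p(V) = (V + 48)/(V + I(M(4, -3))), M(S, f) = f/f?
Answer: 8637995/198 ≈ 43626.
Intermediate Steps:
M(S, f) = 1
p(V) = -9 + (48 + V)/(1 + V) (p(V) = -9 + (V + 48)/(V + 1) = -9 + (48 + V)/(1 + V))
43634 + p(197) = 43634 + (39 - 8*197)/(1 + 197) = 43634 + (39 - 1576)/198 = 43634 + (1/198)*(-1537) = 43634 - 1537/198 = 8637995/198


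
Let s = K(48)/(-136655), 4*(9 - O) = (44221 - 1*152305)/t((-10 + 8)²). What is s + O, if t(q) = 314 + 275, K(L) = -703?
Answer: 4417376977/80489795 ≈ 54.881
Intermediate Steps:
t(q) = 589
O = 32322/589 (O = 9 - (44221 - 1*152305)/(4*589) = 9 - (44221 - 152305)/(4*589) = 9 - (-27021)/589 = 9 - ¼*(-108084/589) = 9 + 27021/589 = 32322/589 ≈ 54.876)
s = 703/136655 (s = -703/(-136655) = -703*(-1/136655) = 703/136655 ≈ 0.0051443)
s + O = 703/136655 + 32322/589 = 4417376977/80489795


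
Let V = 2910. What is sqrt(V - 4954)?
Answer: 2*I*sqrt(511) ≈ 45.211*I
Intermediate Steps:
sqrt(V - 4954) = sqrt(2910 - 4954) = sqrt(-2044) = 2*I*sqrt(511)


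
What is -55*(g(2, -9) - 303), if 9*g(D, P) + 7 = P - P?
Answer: 150370/9 ≈ 16708.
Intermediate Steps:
g(D, P) = -7/9 (g(D, P) = -7/9 + (P - P)/9 = -7/9 + (⅑)*0 = -7/9 + 0 = -7/9)
-55*(g(2, -9) - 303) = -55*(-7/9 - 303) = -55*(-2734/9) = 150370/9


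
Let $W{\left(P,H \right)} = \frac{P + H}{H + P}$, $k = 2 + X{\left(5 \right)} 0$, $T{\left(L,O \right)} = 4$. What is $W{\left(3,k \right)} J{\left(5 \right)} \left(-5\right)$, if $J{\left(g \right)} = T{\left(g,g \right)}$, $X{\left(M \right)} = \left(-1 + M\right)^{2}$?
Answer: $-20$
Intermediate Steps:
$J{\left(g \right)} = 4$
$k = 2$ ($k = 2 + \left(-1 + 5\right)^{2} \cdot 0 = 2 + 4^{2} \cdot 0 = 2 + 16 \cdot 0 = 2 + 0 = 2$)
$W{\left(P,H \right)} = 1$ ($W{\left(P,H \right)} = \frac{H + P}{H + P} = 1$)
$W{\left(3,k \right)} J{\left(5 \right)} \left(-5\right) = 1 \cdot 4 \left(-5\right) = 4 \left(-5\right) = -20$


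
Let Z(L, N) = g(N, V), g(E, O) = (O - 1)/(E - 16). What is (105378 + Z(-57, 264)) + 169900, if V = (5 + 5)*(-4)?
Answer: 68268903/248 ≈ 2.7528e+5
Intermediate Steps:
V = -40 (V = 10*(-4) = -40)
g(E, O) = (-1 + O)/(-16 + E)
Z(L, N) = -41/(-16 + N) (Z(L, N) = (-1 - 40)/(-16 + N) = -41/(-16 + N))
(105378 + Z(-57, 264)) + 169900 = (105378 - 41/(-16 + 264)) + 169900 = (105378 - 41/248) + 169900 = 26133703/248 + 169900 = 68268903/248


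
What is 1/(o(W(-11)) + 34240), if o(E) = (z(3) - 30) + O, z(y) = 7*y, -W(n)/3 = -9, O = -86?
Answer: 1/34145 ≈ 2.9287e-5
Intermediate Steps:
W(n) = 27 (W(n) = -3*(-9) = 27)
o(E) = -95 (o(E) = (7*3 - 30) - 86 = (21 - 30) - 86 = -9 - 86 = -95)
1/(o(W(-11)) + 34240) = 1/(-95 + 34240) = 1/34145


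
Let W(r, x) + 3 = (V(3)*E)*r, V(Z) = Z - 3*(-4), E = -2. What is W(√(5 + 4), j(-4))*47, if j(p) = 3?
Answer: -4371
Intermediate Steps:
V(Z) = 12 + Z (V(Z) = Z + 12 = 12 + Z)
W(r, x) = -3 - 30*r (W(r, x) = -3 + ((12 + 3)*(-2))*r = -3 + (15*(-2))*r = -3 - 30*r)
W(√(5 + 4), j(-4))*47 = (-3 - 30*√(5 + 4))*47 = (-3 - 30*√9)*47 = (-3 - 30*3)*47 = (-3 - 90)*47 = -93*47 = -4371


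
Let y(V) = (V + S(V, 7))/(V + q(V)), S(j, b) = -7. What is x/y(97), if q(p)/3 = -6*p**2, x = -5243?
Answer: 177491279/18 ≈ 9.8606e+6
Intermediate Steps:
q(p) = -18*p**2 (q(p) = 3*(-6*p**2) = -18*p**2)
y(V) = (-7 + V)/(V - 18*V**2) (y(V) = (V - 7)/(V - 18*V**2) = (-7 + V)/(V - 18*V**2))
x/y(97) = -5243*97*(-1 + 18*97)/(7 - 1*97) = -5243*97*(-1 + 1746)/(7 - 97) = -5243/((1/97)*(-90)/1745) = -5243/((1/97)*(1/1745)*(-90)) = -5243/(-18/33853) = -5243*(-33853/18) = 177491279/18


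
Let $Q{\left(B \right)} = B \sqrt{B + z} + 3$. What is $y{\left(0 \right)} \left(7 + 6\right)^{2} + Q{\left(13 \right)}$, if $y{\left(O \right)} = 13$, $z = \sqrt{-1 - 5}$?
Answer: $2200 + 13 \sqrt{13 + i \sqrt{6}} \approx 2247.1 + 4.3966 i$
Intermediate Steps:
$z = i \sqrt{6}$ ($z = \sqrt{-6} = i \sqrt{6} \approx 2.4495 i$)
$Q{\left(B \right)} = 3 + B \sqrt{B + i \sqrt{6}}$ ($Q{\left(B \right)} = B \sqrt{B + i \sqrt{6}} + 3 = 3 + B \sqrt{B + i \sqrt{6}}$)
$y{\left(0 \right)} \left(7 + 6\right)^{2} + Q{\left(13 \right)} = 13 \left(7 + 6\right)^{2} + \left(3 + 13 \sqrt{13 + i \sqrt{6}}\right) = 13 \cdot 13^{2} + \left(3 + 13 \sqrt{13 + i \sqrt{6}}\right) = 13 \cdot 169 + \left(3 + 13 \sqrt{13 + i \sqrt{6}}\right) = 2197 + \left(3 + 13 \sqrt{13 + i \sqrt{6}}\right) = 2200 + 13 \sqrt{13 + i \sqrt{6}}$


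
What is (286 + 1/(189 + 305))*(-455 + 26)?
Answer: -4662405/38 ≈ -1.2269e+5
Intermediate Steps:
(286 + 1/(189 + 305))*(-455 + 26) = (286 + 1/494)*(-429) = (141285/494)*(-429) = -4662405/38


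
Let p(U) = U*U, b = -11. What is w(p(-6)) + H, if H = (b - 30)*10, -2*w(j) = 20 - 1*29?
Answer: -811/2 ≈ -405.50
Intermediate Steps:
p(U) = U²
w(j) = 9/2 (w(j) = -(20 - 1*29)/2 = -(20 - 29)/2 = -½*(-9) = 9/2)
H = -410 (H = (-11 - 30)*10 = -41*10 = -410)
w(p(-6)) + H = 9/2 - 410 = -811/2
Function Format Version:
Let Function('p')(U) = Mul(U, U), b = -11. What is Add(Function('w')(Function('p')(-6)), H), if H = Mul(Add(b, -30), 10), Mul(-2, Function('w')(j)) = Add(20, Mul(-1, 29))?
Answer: Rational(-811, 2) ≈ -405.50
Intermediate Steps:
Function('p')(U) = Pow(U, 2)
Function('w')(j) = Rational(9, 2) (Function('w')(j) = Mul(Rational(-1, 2), Add(20, Mul(-1, 29))) = Mul(Rational(-1, 2), Add(20, -29)) = Mul(Rational(-1, 2), -9) = Rational(9, 2))
H = -410 (H = Mul(Add(-11, -30), 10) = Mul(-41, 10) = -410)
Add(Function('w')(Function('p')(-6)), H) = Add(Rational(9, 2), -410) = Rational(-811, 2)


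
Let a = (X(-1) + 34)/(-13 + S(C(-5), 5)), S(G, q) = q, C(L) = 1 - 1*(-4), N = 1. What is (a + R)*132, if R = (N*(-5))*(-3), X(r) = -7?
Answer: 3069/2 ≈ 1534.5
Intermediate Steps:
R = 15 (R = (1*(-5))*(-3) = -5*(-3) = 15)
C(L) = 5 (C(L) = 1 + 4 = 5)
a = -27/8 (a = (-7 + 34)/(-13 + 5) = 27/(-8) = 27*(-⅛) = -27/8 ≈ -3.3750)
(a + R)*132 = (-27/8 + 15)*132 = (93/8)*132 = 3069/2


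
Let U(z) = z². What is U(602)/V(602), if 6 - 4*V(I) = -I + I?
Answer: 724808/3 ≈ 2.4160e+5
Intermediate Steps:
V(I) = 3/2 (V(I) = 3/2 - (-I + I)/4 = 3/2 - ¼*0 = 3/2 + 0 = 3/2)
U(602)/V(602) = 602²/(3/2) = 362404*(⅔) = 724808/3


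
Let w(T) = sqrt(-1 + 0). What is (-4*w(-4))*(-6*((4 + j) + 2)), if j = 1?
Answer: 168*I ≈ 168.0*I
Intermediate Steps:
w(T) = I (w(T) = sqrt(-1) = I)
(-4*w(-4))*(-6*((4 + j) + 2)) = (-4*I)*(-6*((4 + 1) + 2)) = (-4*I)*(-6*(5 + 2)) = (-4*I)*(-6*7) = -4*I*(-42) = 168*I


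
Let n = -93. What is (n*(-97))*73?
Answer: 658533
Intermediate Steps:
(n*(-97))*73 = -93*(-97)*73 = 9021*73 = 658533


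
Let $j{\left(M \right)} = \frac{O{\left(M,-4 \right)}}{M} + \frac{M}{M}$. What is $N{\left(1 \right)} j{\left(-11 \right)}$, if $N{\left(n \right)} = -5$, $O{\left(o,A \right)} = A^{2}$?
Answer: $\frac{25}{11} \approx 2.2727$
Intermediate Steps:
$j{\left(M \right)} = 1 + \frac{16}{M}$ ($j{\left(M \right)} = \frac{\left(-4\right)^{2}}{M} + \frac{M}{M} = \frac{16}{M} + 1 = 1 + \frac{16}{M}$)
$N{\left(1 \right)} j{\left(-11 \right)} = - 5 \frac{16 - 11}{-11} = - 5 \left(\left(- \frac{1}{11}\right) 5\right) = \left(-5\right) \left(- \frac{5}{11}\right) = \frac{25}{11}$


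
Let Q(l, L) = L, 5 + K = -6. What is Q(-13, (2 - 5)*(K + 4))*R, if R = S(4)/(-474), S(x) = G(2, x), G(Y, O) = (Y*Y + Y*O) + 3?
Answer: -105/158 ≈ -0.66456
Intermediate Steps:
K = -11 (K = -5 - 6 = -11)
G(Y, O) = 3 + Y² + O*Y (G(Y, O) = (Y² + O*Y) + 3 = 3 + Y² + O*Y)
S(x) = 7 + 2*x (S(x) = 3 + 2² + x*2 = 3 + 4 + 2*x = 7 + 2*x)
R = -5/158 (R = (7 + 2*4)/(-474) = (7 + 8)*(-1/474) = 15*(-1/474) = -5/158 ≈ -0.031646)
Q(-13, (2 - 5)*(K + 4))*R = ((2 - 5)*(-11 + 4))*(-5/158) = -3*(-7)*(-5/158) = 21*(-5/158) = -105/158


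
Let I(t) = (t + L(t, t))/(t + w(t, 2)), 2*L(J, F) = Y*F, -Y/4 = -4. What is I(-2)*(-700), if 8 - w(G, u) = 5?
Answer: 12600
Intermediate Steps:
Y = 16 (Y = -4*(-4) = 16)
w(G, u) = 3 (w(G, u) = 8 - 1*5 = 8 - 5 = 3)
L(J, F) = 8*F (L(J, F) = (16*F)/2 = 8*F)
I(t) = 9*t/(3 + t) (I(t) = (t + 8*t)/(t + 3) = (9*t)/(3 + t) = 9*t/(3 + t))
I(-2)*(-700) = (9*(-2)/(3 - 2))*(-700) = (9*(-2)/1)*(-700) = (9*(-2)*1)*(-700) = -18*(-700) = 12600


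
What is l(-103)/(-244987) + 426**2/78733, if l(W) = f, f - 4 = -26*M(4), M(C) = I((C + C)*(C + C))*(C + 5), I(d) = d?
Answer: 45638051288/19288561471 ≈ 2.3661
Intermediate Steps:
M(C) = 4*C**2*(5 + C) (M(C) = ((C + C)*(C + C))*(C + 5) = ((2*C)*(2*C))*(5 + C) = (4*C**2)*(5 + C) = 4*C**2*(5 + C))
f = -14972 (f = 4 - 104*4**2*(5 + 4) = 4 - 104*16*9 = 4 - 26*576 = 4 - 14976 = -14972)
l(W) = -14972
l(-103)/(-244987) + 426**2/78733 = -14972/(-244987) + 426**2/78733 = -14972*(-1/244987) + 181476*(1/78733) = 14972/244987 + 181476/78733 = 45638051288/19288561471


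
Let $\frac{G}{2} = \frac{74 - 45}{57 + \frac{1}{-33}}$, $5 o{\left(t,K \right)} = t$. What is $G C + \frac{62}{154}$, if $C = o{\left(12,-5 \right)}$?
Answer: $\frac{257492}{90475} \approx 2.846$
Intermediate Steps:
$o{\left(t,K \right)} = \frac{t}{5}$
$C = \frac{12}{5}$ ($C = \frac{1}{5} \cdot 12 = \frac{12}{5} \approx 2.4$)
$G = \frac{957}{940}$ ($G = 2 \frac{74 - 45}{57 + \frac{1}{-33}} = 2 \frac{29}{57 - \frac{1}{33}} = 2 \frac{29}{\frac{1880}{33}} = 2 \cdot 29 \cdot \frac{33}{1880} = 2 \cdot \frac{957}{1880} = \frac{957}{940} \approx 1.0181$)
$G C + \frac{62}{154} = \frac{957}{940} \cdot \frac{12}{5} + \frac{62}{154} = \frac{2871}{1175} + 62 \cdot \frac{1}{154} = \frac{2871}{1175} + \frac{31}{77} = \frac{257492}{90475}$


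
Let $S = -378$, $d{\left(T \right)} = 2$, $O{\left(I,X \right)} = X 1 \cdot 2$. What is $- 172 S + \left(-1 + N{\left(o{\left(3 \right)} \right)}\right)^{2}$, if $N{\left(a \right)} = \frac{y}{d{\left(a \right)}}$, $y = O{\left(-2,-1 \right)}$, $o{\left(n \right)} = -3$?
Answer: $65020$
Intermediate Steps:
$O{\left(I,X \right)} = 2 X$ ($O{\left(I,X \right)} = X 2 = 2 X$)
$y = -2$ ($y = 2 \left(-1\right) = -2$)
$N{\left(a \right)} = -1$ ($N{\left(a \right)} = - \frac{2}{2} = \left(-2\right) \frac{1}{2} = -1$)
$- 172 S + \left(-1 + N{\left(o{\left(3 \right)} \right)}\right)^{2} = \left(-172\right) \left(-378\right) + \left(-1 - 1\right)^{2} = 65016 + \left(-2\right)^{2} = 65016 + 4 = 65020$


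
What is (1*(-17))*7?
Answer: -119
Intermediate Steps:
(1*(-17))*7 = -17*7 = -119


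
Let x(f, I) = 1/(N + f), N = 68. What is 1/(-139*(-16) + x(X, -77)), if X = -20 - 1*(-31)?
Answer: 79/175697 ≈ 0.00044964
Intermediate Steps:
X = 11 (X = -20 + 31 = 11)
x(f, I) = 1/(68 + f)
1/(-139*(-16) + x(X, -77)) = 1/(-139*(-16) + 1/(68 + 11)) = 1/(2224 + 1/79) = 1/(175697/79) = 79/175697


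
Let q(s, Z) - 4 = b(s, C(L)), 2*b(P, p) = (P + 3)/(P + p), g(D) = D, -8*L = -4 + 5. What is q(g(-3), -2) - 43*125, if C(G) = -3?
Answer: -5371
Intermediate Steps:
L = -⅛ (L = -(-4 + 5)/8 = -⅛*1 = -⅛ ≈ -0.12500)
b(P, p) = (3 + P)/(2*(P + p)) (b(P, p) = ((P + 3)/(P + p))/2 = ((3 + P)/(P + p))/2 = (3 + P)/(2*(P + p)))
q(s, Z) = 4 + (3 + s)/(2*(-3 + s)) (q(s, Z) = 4 + (3 + s)/(2*(s - 3)) = 4 + (3 + s)/(2*(-3 + s)))
q(g(-3), -2) - 43*125 = 3*(-7 + 3*(-3))/(2*(-3 - 3)) - 43*125 = (3/2)*(-7 - 9)/(-6) - 5375 = (3/2)*(-⅙)*(-16) - 5375 = 4 - 5375 = -5371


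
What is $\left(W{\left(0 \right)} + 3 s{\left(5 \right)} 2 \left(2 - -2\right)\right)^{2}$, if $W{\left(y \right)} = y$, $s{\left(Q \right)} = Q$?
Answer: $14400$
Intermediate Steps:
$\left(W{\left(0 \right)} + 3 s{\left(5 \right)} 2 \left(2 - -2\right)\right)^{2} = \left(0 + 3 \cdot 5 \cdot 2 \left(2 - -2\right)\right)^{2} = \left(0 + 3 \cdot 10 \left(2 + 2\right)\right)^{2} = \left(0 + 30 \cdot 4\right)^{2} = \left(0 + 120\right)^{2} = 120^{2} = 14400$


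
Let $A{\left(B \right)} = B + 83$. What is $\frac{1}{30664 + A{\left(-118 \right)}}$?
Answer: $\frac{1}{30629} \approx 3.2649 \cdot 10^{-5}$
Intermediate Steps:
$A{\left(B \right)} = 83 + B$
$\frac{1}{30664 + A{\left(-118 \right)}} = \frac{1}{30664 + \left(83 - 118\right)} = \frac{1}{30664 - 35} = \frac{1}{30629}$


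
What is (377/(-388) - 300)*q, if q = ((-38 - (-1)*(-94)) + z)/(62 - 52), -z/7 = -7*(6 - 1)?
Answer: -13195801/3880 ≈ -3401.0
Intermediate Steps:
z = 245 (z = -(-49)*(6 - 1) = -(-49)*5 = -7*(-35) = 245)
q = 113/10 (q = ((-38 - (-1)*(-94)) + 245)/(62 - 52) = ((-38 - 1*94) + 245)/10 = ((-38 - 94) + 245)*(⅒) = (-132 + 245)*(⅒) = 113*(⅒) = 113/10 ≈ 11.300)
(377/(-388) - 300)*q = (377/(-388) - 300)*(113/10) = (377*(-1/388) - 300)*(113/10) = (-377/388 - 300)*(113/10) = -116777/388*113/10 = -13195801/3880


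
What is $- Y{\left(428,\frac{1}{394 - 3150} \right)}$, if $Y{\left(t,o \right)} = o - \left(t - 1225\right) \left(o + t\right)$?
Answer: $- \frac{470057449}{1378} \approx -3.4112 \cdot 10^{5}$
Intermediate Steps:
$Y{\left(t,o \right)} = o - \left(-1225 + t\right) \left(o + t\right)$
$- Y{\left(428,\frac{1}{394 - 3150} \right)} = - (- 428^{2} + 1225 \cdot 428 + \frac{1226}{394 - 3150} - \frac{1}{394 - 3150} \cdot 428) = - (\left(-1\right) 183184 + 524300 + \frac{1226}{-2756} - \frac{1}{-2756} \cdot 428) = - (-183184 + 524300 + 1226 \left(- \frac{1}{2756}\right) - \left(- \frac{1}{2756}\right) 428) = - (-183184 + 524300 - \frac{613}{1378} + \frac{107}{689}) = \left(-1\right) \frac{470057449}{1378} = - \frac{470057449}{1378}$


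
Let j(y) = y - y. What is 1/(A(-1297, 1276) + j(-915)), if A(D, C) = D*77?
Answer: -1/99869 ≈ -1.0013e-5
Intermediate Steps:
A(D, C) = 77*D
j(y) = 0
1/(A(-1297, 1276) + j(-915)) = 1/(77*(-1297) + 0) = 1/(-99869 + 0) = 1/(-99869) = -1/99869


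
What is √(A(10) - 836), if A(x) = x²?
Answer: 4*I*√46 ≈ 27.129*I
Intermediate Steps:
√(A(10) - 836) = √(10² - 836) = √(100 - 836) = √(-736) = 4*I*√46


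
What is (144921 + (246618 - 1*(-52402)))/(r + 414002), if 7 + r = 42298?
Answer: 443941/456293 ≈ 0.97293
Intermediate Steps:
r = 42291 (r = -7 + 42298 = 42291)
(144921 + (246618 - 1*(-52402)))/(r + 414002) = (144921 + (246618 - 1*(-52402)))/(42291 + 414002) = (144921 + (246618 + 52402))/456293 = (144921 + 299020)*(1/456293) = 443941*(1/456293) = 443941/456293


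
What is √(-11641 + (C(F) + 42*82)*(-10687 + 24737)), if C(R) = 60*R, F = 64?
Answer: √102328559 ≈ 10116.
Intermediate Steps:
√(-11641 + (C(F) + 42*82)*(-10687 + 24737)) = √(-11641 + (60*64 + 42*82)*(-10687 + 24737)) = √(-11641 + (3840 + 3444)*14050) = √(-11641 + 7284*14050) = √(-11641 + 102340200) = √102328559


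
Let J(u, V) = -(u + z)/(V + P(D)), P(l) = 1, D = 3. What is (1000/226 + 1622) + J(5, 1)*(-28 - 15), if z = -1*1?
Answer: 193504/113 ≈ 1712.4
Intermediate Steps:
z = -1
J(u, V) = -(-1 + u)/(1 + V) (J(u, V) = -(u - 1)/(V + 1) = -(-1 + u)/(1 + V))
(1000/226 + 1622) + J(5, 1)*(-28 - 15) = (1000/226 + 1622) + ((1 - 1*5)/(1 + 1))*(-28 - 15) = (1000*(1/226) + 1622) + ((1 - 5)/2)*(-43) = (500/113 + 1622) + ((1/2)*(-4))*(-43) = 183786/113 - 2*(-43) = 183786/113 + 86 = 193504/113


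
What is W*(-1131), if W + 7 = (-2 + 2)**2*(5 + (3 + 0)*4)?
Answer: 7917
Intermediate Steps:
W = -7 (W = -7 + (-2 + 2)**2*(5 + (3 + 0)*4) = -7 + 0**2*(5 + 3*4) = -7 + 0*(5 + 12) = -7 + 0*17 = -7 + 0 = -7)
W*(-1131) = -7*(-1131) = 7917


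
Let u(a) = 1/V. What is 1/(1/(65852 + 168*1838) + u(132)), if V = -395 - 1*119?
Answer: -96281452/187061 ≈ -514.71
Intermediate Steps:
V = -514 (V = -395 - 119 = -514)
u(a) = -1/514 (u(a) = 1/(-514) = -1/514)
1/(1/(65852 + 168*1838) + u(132)) = 1/(1/(65852 + 168*1838) - 1/514) = 1/(1/(65852 + 308784) - 1/514) = 1/(1/374636 - 1/514) = 1/(-187061/96281452) = -96281452/187061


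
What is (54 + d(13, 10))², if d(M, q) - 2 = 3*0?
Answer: 3136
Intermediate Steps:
d(M, q) = 2 (d(M, q) = 2 + 3*0 = 2 + 0 = 2)
(54 + d(13, 10))² = (54 + 2)² = 56² = 3136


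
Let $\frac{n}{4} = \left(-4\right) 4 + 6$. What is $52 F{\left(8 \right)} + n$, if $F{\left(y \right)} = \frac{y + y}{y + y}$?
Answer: $12$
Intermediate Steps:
$F{\left(y \right)} = 1$ ($F{\left(y \right)} = \frac{2 y}{2 y} = 2 y \frac{1}{2 y} = 1$)
$n = -40$ ($n = 4 \left(\left(-4\right) 4 + 6\right) = 4 \left(-16 + 6\right) = 4 \left(-10\right) = -40$)
$52 F{\left(8 \right)} + n = 52 \cdot 1 - 40 = 52 - 40 = 12$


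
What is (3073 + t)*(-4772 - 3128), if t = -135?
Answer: -23210200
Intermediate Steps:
(3073 + t)*(-4772 - 3128) = (3073 - 135)*(-4772 - 3128) = 2938*(-7900) = -23210200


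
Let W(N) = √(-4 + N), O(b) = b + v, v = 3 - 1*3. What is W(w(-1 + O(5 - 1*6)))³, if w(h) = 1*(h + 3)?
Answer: -3*I*√3 ≈ -5.1962*I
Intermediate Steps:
v = 0 (v = 3 - 3 = 0)
O(b) = b (O(b) = b + 0 = b)
w(h) = 3 + h (w(h) = 1*(3 + h) = 3 + h)
W(w(-1 + O(5 - 1*6)))³ = (√(-4 + (3 + (-1 + (5 - 1*6)))))³ = (√(-4 + (3 + (-1 + (5 - 6)))))³ = (√(-4 + (3 + (-1 - 1))))³ = (√(-4 + (3 - 2)))³ = (√(-4 + 1))³ = (√(-3))³ = (I*√3)³ = -3*I*√3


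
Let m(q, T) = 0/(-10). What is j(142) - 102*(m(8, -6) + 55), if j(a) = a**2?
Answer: 14554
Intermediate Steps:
m(q, T) = 0 (m(q, T) = 0*(-1/10) = 0)
j(142) - 102*(m(8, -6) + 55) = 142**2 - 102*(0 + 55) = 20164 - 102*55 = 20164 - 5610 = 14554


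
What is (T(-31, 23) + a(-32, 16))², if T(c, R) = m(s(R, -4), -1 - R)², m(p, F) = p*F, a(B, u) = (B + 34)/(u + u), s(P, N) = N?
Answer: 21743566849/256 ≈ 8.4936e+7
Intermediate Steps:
a(B, u) = (34 + B)/(2*u) (a(B, u) = (34 + B)/((2*u)) = (34 + B)*(1/(2*u)) = (34 + B)/(2*u))
m(p, F) = F*p
T(c, R) = (4 + 4*R)² (T(c, R) = ((-1 - R)*(-4))² = (4 + 4*R)²)
(T(-31, 23) + a(-32, 16))² = (16*(1 + 23)² + (½)*(34 - 32)/16)² = (16*24² + (½)*(1/16)*2)² = (16*576 + 1/16)² = (9216 + 1/16)² = (147457/16)² = 21743566849/256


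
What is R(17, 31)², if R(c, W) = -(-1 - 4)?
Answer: 25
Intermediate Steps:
R(c, W) = 5 (R(c, W) = -1*(-5) = 5)
R(17, 31)² = 5² = 25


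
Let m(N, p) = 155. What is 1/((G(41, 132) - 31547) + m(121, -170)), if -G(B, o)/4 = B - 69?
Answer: -1/31280 ≈ -3.1969e-5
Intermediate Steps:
G(B, o) = 276 - 4*B (G(B, o) = -4*(B - 69) = -4*(-69 + B) = 276 - 4*B)
1/((G(41, 132) - 31547) + m(121, -170)) = 1/(((276 - 4*41) - 31547) + 155) = 1/(((276 - 164) - 31547) + 155) = 1/((112 - 31547) + 155) = 1/(-31435 + 155) = 1/(-31280) = -1/31280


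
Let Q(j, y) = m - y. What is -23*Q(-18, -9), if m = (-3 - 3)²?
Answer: -1035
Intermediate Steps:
m = 36 (m = (-6)² = 36)
Q(j, y) = 36 - y
-23*Q(-18, -9) = -23*(36 - 1*(-9)) = -23*(36 + 9) = -23*45 = -1035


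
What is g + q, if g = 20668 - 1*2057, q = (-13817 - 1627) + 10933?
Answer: 14100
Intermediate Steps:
q = -4511 (q = -15444 + 10933 = -4511)
g = 18611 (g = 20668 - 2057 = 18611)
g + q = 18611 - 4511 = 14100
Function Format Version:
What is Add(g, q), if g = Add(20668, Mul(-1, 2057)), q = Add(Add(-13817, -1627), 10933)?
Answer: 14100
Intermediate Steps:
q = -4511 (q = Add(-15444, 10933) = -4511)
g = 18611 (g = Add(20668, -2057) = 18611)
Add(g, q) = Add(18611, -4511) = 14100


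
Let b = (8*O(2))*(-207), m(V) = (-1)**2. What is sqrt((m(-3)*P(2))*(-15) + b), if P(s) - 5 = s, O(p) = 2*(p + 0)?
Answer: I*sqrt(6729) ≈ 82.031*I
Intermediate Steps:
O(p) = 2*p
P(s) = 5 + s
m(V) = 1
b = -6624 (b = (8*(2*2))*(-207) = (8*4)*(-207) = 32*(-207) = -6624)
sqrt((m(-3)*P(2))*(-15) + b) = sqrt((1*(5 + 2))*(-15) - 6624) = sqrt((1*7)*(-15) - 6624) = sqrt(7*(-15) - 6624) = sqrt(-105 - 6624) = sqrt(-6729) = I*sqrt(6729)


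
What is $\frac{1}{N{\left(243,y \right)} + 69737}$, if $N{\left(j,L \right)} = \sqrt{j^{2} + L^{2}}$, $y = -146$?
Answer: $\frac{69737}{4863168804} - \frac{\sqrt{80365}}{4863168804} \approx 1.4282 \cdot 10^{-5}$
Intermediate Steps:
$N{\left(j,L \right)} = \sqrt{L^{2} + j^{2}}$
$\frac{1}{N{\left(243,y \right)} + 69737} = \frac{1}{\sqrt{\left(-146\right)^{2} + 243^{2}} + 69737} = \frac{1}{\sqrt{21316 + 59049} + 69737} = \frac{1}{\sqrt{80365} + 69737} = \frac{1}{69737 + \sqrt{80365}}$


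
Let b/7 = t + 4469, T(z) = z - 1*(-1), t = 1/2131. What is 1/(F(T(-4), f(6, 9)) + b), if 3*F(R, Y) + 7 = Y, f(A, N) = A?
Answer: 6393/199990109 ≈ 3.1967e-5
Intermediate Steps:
t = 1/2131 ≈ 0.00046926
T(z) = 1 + z (T(z) = z + 1 = 1 + z)
F(R, Y) = -7/3 + Y/3
b = 66664080/2131 (b = 7*(1/2131 + 4469) = 7*(9523440/2131) = 66664080/2131 ≈ 31283.)
1/(F(T(-4), f(6, 9)) + b) = 1/((-7/3 + (⅓)*6) + 66664080/2131) = 1/((-7/3 + 2) + 66664080/2131) = 1/(-⅓ + 66664080/2131) = 1/(199990109/6393) = 6393/199990109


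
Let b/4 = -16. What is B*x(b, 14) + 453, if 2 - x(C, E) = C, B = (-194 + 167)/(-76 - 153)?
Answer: 105519/229 ≈ 460.78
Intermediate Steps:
B = 27/229 (B = -27/(-229) = -27*(-1/229) = 27/229 ≈ 0.11790)
b = -64 (b = 4*(-16) = -64)
x(C, E) = 2 - C
B*x(b, 14) + 453 = 27*(2 - 1*(-64))/229 + 453 = 27*(2 + 64)/229 + 453 = (27/229)*66 + 453 = 1782/229 + 453 = 105519/229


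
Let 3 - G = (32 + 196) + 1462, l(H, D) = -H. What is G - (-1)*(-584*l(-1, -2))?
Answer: -2271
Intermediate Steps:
G = -1687 (G = 3 - ((32 + 196) + 1462) = 3 - (228 + 1462) = 3 - 1*1690 = 3 - 1690 = -1687)
G - (-1)*(-584*l(-1, -2)) = -1687 - (-1)*(-(-584)*(-1)) = -1687 - (-1)*(-584*1) = -1687 - (-1)*(-584) = -1687 - 1*584 = -1687 - 584 = -2271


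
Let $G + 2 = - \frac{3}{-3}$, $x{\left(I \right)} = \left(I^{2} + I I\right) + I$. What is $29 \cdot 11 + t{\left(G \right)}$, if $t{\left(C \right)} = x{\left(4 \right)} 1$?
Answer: $355$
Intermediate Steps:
$x{\left(I \right)} = I + 2 I^{2}$ ($x{\left(I \right)} = \left(I^{2} + I^{2}\right) + I = 2 I^{2} + I = I + 2 I^{2}$)
$G = -1$ ($G = -2 - \frac{3}{-3} = -2 - -1 = -2 + 1 = -1$)
$t{\left(C \right)} = 36$ ($t{\left(C \right)} = 4 \left(1 + 2 \cdot 4\right) 1 = 4 \left(1 + 8\right) 1 = 4 \cdot 9 \cdot 1 = 36 \cdot 1 = 36$)
$29 \cdot 11 + t{\left(G \right)} = 29 \cdot 11 + 36 = 319 + 36 = 355$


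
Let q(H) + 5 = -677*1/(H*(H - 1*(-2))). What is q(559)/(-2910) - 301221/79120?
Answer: -127796309495/33582689712 ≈ -3.8054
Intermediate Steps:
q(H) = -5 - 677/(H*(2 + H)) (q(H) = -5 - 677*1/(H*(H - 1*(-2))) = -5 - 677*1/(H*(H + 2)) = -5 - 677*1/(H*(2 + H)) = -5 - 677/(H*(2 + H)))
q(559)/(-2910) - 301221/79120 = ((-677 - 10*559 - 5*559²)/(559*(2 + 559)))/(-2910) - 301221/79120 = ((1/559)*(-677 - 5590 - 5*312481)/561)*(-1/2910) - 301221*1/79120 = ((1/559)*(1/561)*(-677 - 5590 - 1562405))*(-1/2910) - 301221/79120 = ((1/559)*(1/561)*(-1568672))*(-1/2910) - 301221/79120 = -1568672/313599*(-1/2910) - 301221/79120 = 784336/456286545 - 301221/79120 = -127796309495/33582689712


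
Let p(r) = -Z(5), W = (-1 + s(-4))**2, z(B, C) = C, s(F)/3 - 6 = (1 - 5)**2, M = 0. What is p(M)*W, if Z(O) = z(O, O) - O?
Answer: 0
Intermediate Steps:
s(F) = 66 (s(F) = 18 + 3*(1 - 5)**2 = 18 + 3*(-4)**2 = 18 + 3*16 = 18 + 48 = 66)
W = 4225 (W = (-1 + 66)**2 = 65**2 = 4225)
Z(O) = 0 (Z(O) = O - O = 0)
p(r) = 0 (p(r) = -1*0 = 0)
p(M)*W = 0*4225 = 0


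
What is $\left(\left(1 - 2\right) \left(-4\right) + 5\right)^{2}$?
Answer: $81$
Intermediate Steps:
$\left(\left(1 - 2\right) \left(-4\right) + 5\right)^{2} = \left(\left(-1\right) \left(-4\right) + 5\right)^{2} = \left(4 + 5\right)^{2} = 9^{2} = 81$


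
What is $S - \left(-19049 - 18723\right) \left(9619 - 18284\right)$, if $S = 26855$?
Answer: $-327267525$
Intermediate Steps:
$S - \left(-19049 - 18723\right) \left(9619 - 18284\right) = 26855 - \left(-19049 - 18723\right) \left(9619 - 18284\right) = 26855 - \left(-37772\right) \left(-8665\right) = 26855 - 327294380 = -327267525$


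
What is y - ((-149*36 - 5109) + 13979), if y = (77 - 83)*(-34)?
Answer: -3302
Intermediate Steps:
y = 204 (y = -6*(-34) = 204)
y - ((-149*36 - 5109) + 13979) = 204 - ((-149*36 - 5109) + 13979) = 204 - ((-5364 - 5109) + 13979) = 204 - (-10473 + 13979) = 204 - 1*3506 = 204 - 3506 = -3302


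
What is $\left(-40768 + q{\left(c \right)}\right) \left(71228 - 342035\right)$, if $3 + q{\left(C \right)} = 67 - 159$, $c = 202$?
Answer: $11065986441$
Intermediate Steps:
$q{\left(C \right)} = -95$ ($q{\left(C \right)} = -3 + \left(67 - 159\right) = -3 - 92 = -95$)
$\left(-40768 + q{\left(c \right)}\right) \left(71228 - 342035\right) = \left(-40768 - 95\right) \left(71228 - 342035\right) = \left(-40863\right) \left(-270807\right) = 11065986441$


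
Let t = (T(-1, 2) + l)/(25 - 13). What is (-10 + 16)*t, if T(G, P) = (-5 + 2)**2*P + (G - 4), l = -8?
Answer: 5/2 ≈ 2.5000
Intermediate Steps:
T(G, P) = -4 + G + 9*P (T(G, P) = (-3)**2*P + (-4 + G) = 9*P + (-4 + G) = -4 + G + 9*P)
t = 5/12 (t = ((-4 - 1 + 9*2) - 8)/(25 - 13) = ((-4 - 1 + 18) - 8)/12 = (13 - 8)*(1/12) = 5*(1/12) = 5/12 ≈ 0.41667)
(-10 + 16)*t = (-10 + 16)*(5/12) = 6*(5/12) = 5/2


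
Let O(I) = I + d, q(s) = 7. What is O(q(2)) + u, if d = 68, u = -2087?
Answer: -2012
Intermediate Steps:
O(I) = 68 + I (O(I) = I + 68 = 68 + I)
O(q(2)) + u = (68 + 7) - 2087 = 75 - 2087 = -2012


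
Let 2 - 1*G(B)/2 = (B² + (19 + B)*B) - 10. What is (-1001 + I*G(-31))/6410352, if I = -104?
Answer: 21059/493104 ≈ 0.042707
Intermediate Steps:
G(B) = 24 - 2*B² - 2*B*(19 + B) (G(B) = 4 - 2*((B² + (19 + B)*B) - 10) = 4 - 2*((B² + B*(19 + B)) - 10) = 4 - 2*(-10 + B² + B*(19 + B)) = 4 + (20 - 2*B² - 2*B*(19 + B)) = 24 - 2*B² - 2*B*(19 + B))
(-1001 + I*G(-31))/6410352 = (-1001 - 104*(24 - 38*(-31) - 4*(-31)²))/6410352 = (-1001 - 104*(24 + 1178 - 4*961))*(1/6410352) = (-1001 - 104*(24 + 1178 - 3844))*(1/6410352) = (-1001 - 104*(-2642))*(1/6410352) = (-1001 + 274768)*(1/6410352) = 273767*(1/6410352) = 21059/493104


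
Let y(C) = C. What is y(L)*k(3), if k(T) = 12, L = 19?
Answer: 228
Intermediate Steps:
y(L)*k(3) = 19*12 = 228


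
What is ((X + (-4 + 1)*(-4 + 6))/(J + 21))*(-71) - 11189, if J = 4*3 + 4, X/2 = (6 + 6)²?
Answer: -434015/37 ≈ -11730.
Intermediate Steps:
X = 288 (X = 2*(6 + 6)² = 2*12² = 2*144 = 288)
J = 16 (J = 12 + 4 = 16)
((X + (-4 + 1)*(-4 + 6))/(J + 21))*(-71) - 11189 = ((288 + (-4 + 1)*(-4 + 6))/(16 + 21))*(-71) - 11189 = ((288 - 3*2)/37)*(-71) - 11189 = ((288 - 6)*(1/37))*(-71) - 11189 = (282*(1/37))*(-71) - 11189 = (282/37)*(-71) - 11189 = -20022/37 - 11189 = -434015/37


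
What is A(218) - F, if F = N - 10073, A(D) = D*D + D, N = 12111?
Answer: 45704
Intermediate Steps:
A(D) = D + D² (A(D) = D² + D = D + D²)
F = 2038 (F = 12111 - 10073 = 2038)
A(218) - F = 218*(1 + 218) - 1*2038 = 218*219 - 2038 = 47742 - 2038 = 45704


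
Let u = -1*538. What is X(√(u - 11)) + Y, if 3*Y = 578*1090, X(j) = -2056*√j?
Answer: 630020/3 - 2056*√3*61^(¼)*√I ≈ 2.0297e+5 - 7037.2*I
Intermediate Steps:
u = -538
Y = 630020/3 (Y = (578*1090)/3 = (⅓)*630020 = 630020/3 ≈ 2.1001e+5)
X(√(u - 11)) + Y = -2056*(-538 - 11)^(¼) + 630020/3 = -2056*(-61)^(¼)*√3 + 630020/3 = -2056*√3*61^(¼)*√I + 630020/3 = 630020/3 - 2056*√3*61^(¼)*√I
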